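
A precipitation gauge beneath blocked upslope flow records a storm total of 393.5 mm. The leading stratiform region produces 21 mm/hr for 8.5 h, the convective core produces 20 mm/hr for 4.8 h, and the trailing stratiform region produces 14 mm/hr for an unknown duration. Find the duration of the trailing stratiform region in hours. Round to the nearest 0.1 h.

duration ≈ 8.5 h

Known phases: 21 × 8.5 + 20 × 4.8 = 178.5 + 96 = 274.5 mm.
Remaining depth = 393.5 − 274.5 = 119 mm.
Duration = 119 / 14 = 8.5 h.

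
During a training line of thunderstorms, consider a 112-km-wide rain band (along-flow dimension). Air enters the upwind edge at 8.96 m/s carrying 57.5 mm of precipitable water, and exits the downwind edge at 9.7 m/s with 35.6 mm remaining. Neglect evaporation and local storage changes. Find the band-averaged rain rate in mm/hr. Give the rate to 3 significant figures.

Column moisture flux per unit crosswind length is F = V × PW.
Inflow: F_in = 8.96 × 57.5 = 515.2 mm·m/s
Outflow: F_out = 9.7 × 35.6 = 345.32 mm·m/s
Steady-state rate R = (F_in − F_out)/L = (515.2 − 345.32) / 112000 m = 1.517e-03 mm/s.
R = 1.517e-03 × 3600 = 5.46 mm/hr.

R ≈ 5.46 mm/hr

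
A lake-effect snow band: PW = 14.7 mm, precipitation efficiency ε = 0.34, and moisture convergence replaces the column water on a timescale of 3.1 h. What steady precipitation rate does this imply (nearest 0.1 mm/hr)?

R ≈ 1.6 mm/hr

Each overturning extracts ε × PW = 0.34 × 14.7 = 4.998 mm.
Rate = ε·PW / τ = 4.998 / 3.1 h = 1.6 mm/hr.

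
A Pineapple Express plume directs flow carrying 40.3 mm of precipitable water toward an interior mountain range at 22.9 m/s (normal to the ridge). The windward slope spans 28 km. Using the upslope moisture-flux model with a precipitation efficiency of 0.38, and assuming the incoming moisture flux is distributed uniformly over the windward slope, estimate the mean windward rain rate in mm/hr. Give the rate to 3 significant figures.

R ≈ 45.1 mm/hr

Incoming column moisture flux per unit ridge length: F = V × PW = 22.9 × 40.3 = 922.87 mm·m/s.
Spread over the 28 km slope with efficiency ε = 0.38: R = ε·F/W = 0.38 × 922.87 / 28000 m = 1.252e-02 mm/s.
R = 1.252e-02 × 3600 = 45.1 mm/hr.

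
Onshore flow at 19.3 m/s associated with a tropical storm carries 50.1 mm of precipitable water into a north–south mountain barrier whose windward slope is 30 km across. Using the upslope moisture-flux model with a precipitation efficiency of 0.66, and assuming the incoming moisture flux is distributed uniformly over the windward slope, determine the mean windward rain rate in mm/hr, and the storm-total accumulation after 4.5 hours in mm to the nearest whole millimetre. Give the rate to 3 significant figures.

R ≈ 76.6 mm/hr; total ≈ 345 mm

Incoming column moisture flux per unit ridge length: F = V × PW = 19.3 × 50.1 = 966.93 mm·m/s.
Spread over the 30 km slope with efficiency ε = 0.66: R = ε·F/W = 0.66 × 966.93 / 30000 m = 2.127e-02 mm/s.
R = 2.127e-02 × 3600 = 76.6 mm/hr.
Over 4.5 h: total = 76.6 × 4.5 = 344.7 ≈ 345 mm.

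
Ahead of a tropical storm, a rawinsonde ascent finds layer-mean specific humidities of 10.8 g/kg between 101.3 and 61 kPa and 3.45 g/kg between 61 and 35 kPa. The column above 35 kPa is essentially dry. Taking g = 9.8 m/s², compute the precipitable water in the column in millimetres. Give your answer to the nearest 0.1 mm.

PW ≈ 53.6 mm

Precipitable water is the column-integrated vapour mass per unit area: PW = (1/g) Σ q̄ Δp, with q in kg/kg and Δp in Pa (1 kg/m² of water = 1 mm).
Layer 101.3–61 kPa: Δp = 403 hPa = 40300 Pa, q̄ = 0.0108 kg/kg → 0.0108 × 40300 / 9.8 = 44.41 mm
Layer 61–35 kPa: Δp = 260 hPa = 26000 Pa, q̄ = 0.00345 kg/kg → 0.00345 × 26000 / 9.8 = 9.15 mm
PW = 44.41 + 9.15 = 53.56 ≈ 53.6 mm.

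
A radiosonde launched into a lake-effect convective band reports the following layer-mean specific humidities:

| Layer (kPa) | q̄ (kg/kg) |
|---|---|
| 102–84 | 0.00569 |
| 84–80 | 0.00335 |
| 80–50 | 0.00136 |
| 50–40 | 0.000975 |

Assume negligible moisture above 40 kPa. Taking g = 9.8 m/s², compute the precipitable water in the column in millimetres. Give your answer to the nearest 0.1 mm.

Precipitable water is the column-integrated vapour mass per unit area: PW = (1/g) Σ q̄ Δp, with q in kg/kg and Δp in Pa (1 kg/m² of water = 1 mm).
Layer 102–84 kPa: Δp = 180 hPa = 18000 Pa, q̄ = 0.00569 kg/kg → 0.00569 × 18000 / 9.8 = 10.45 mm
Layer 84–80 kPa: Δp = 40 hPa = 4000 Pa, q̄ = 0.00335 kg/kg → 0.00335 × 4000 / 9.8 = 1.37 mm
Layer 80–50 kPa: Δp = 300 hPa = 30000 Pa, q̄ = 0.00136 kg/kg → 0.00136 × 30000 / 9.8 = 4.16 mm
Layer 50–40 kPa: Δp = 100 hPa = 10000 Pa, q̄ = 0.000975 kg/kg → 0.000975 × 10000 / 9.8 = 0.99 mm
PW = 10.45 + 1.37 + 4.16 + 0.99 = 16.97 ≈ 17.0 mm.

PW ≈ 17.0 mm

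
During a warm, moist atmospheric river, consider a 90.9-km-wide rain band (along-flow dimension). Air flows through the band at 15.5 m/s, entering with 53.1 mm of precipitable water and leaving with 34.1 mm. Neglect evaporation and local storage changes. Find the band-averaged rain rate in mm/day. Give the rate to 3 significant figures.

Column moisture flux per unit crosswind length is F = V × PW.
Inflow: F_in = 15.5 × 53.1 = 823.05 mm·m/s
Outflow: F_out = 15.5 × 34.1 = 528.55 mm·m/s
Steady-state rate R = (F_in − F_out)/L = (823.05 − 528.55) / 90900 m = 3.240e-03 mm/s.
R = 3.240e-03 × 3600 × 24 = 280 mm/day.

R ≈ 280 mm/day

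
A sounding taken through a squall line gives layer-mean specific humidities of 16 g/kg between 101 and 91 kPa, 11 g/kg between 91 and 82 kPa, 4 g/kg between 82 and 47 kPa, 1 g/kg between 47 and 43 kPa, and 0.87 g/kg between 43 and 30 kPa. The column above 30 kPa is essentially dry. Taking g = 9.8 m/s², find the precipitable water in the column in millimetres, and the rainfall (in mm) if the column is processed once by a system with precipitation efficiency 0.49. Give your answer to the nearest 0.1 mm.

Precipitable water is the column-integrated vapour mass per unit area: PW = (1/g) Σ q̄ Δp, with q in kg/kg and Δp in Pa (1 kg/m² of water = 1 mm).
Layer 101–91 kPa: Δp = 100 hPa = 10000 Pa, q̄ = 0.016 kg/kg → 0.016 × 10000 / 9.8 = 16.33 mm
Layer 91–82 kPa: Δp = 90 hPa = 9000 Pa, q̄ = 0.011 kg/kg → 0.011 × 9000 / 9.8 = 10.10 mm
Layer 82–47 kPa: Δp = 350 hPa = 35000 Pa, q̄ = 0.004 kg/kg → 0.004 × 35000 / 9.8 = 14.29 mm
Layer 47–43 kPa: Δp = 40 hPa = 4000 Pa, q̄ = 0.001 kg/kg → 0.001 × 4000 / 9.8 = 0.41 mm
Layer 43–30 kPa: Δp = 130 hPa = 13000 Pa, q̄ = 0.00087 kg/kg → 0.00087 × 13000 / 9.8 = 1.15 mm
PW = 16.33 + 10.10 + 14.29 + 0.41 + 1.15 = 42.28 ≈ 42.3 mm.
Rainfall = ε × PW = 0.49 × 42.3 = 20.7 mm.

PW ≈ 42.3 mm; rainfall ≈ 20.7 mm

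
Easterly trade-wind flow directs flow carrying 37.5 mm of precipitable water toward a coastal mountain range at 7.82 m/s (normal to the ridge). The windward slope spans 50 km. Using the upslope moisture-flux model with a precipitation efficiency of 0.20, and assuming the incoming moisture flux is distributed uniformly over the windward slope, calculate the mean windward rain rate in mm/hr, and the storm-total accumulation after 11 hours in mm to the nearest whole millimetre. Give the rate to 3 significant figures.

Incoming column moisture flux per unit ridge length: F = V × PW = 7.82 × 37.5 = 293.25 mm·m/s.
Spread over the 50 km slope with efficiency ε = 0.20: R = ε·F/W = 0.20 × 293.25 / 50000 m = 1.173e-03 mm/s.
R = 1.173e-03 × 3600 = 4.22 mm/hr.
Over 11 h: total = 4.22 × 11 = 46.42 ≈ 46 mm.

R ≈ 4.22 mm/hr; total ≈ 46 mm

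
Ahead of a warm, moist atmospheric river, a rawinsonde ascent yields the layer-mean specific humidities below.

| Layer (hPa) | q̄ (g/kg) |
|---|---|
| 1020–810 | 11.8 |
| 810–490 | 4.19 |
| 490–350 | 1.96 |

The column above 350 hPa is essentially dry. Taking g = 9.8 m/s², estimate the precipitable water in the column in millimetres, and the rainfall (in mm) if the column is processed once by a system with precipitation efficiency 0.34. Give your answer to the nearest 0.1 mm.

PW ≈ 41.8 mm; rainfall ≈ 14.2 mm

Precipitable water is the column-integrated vapour mass per unit area: PW = (1/g) Σ q̄ Δp, with q in kg/kg and Δp in Pa (1 kg/m² of water = 1 mm).
Layer 1020–810 hPa: Δp = 210 hPa = 21000 Pa, q̄ = 0.0118 kg/kg → 0.0118 × 21000 / 9.8 = 25.29 mm
Layer 810–490 hPa: Δp = 320 hPa = 32000 Pa, q̄ = 0.00419 kg/kg → 0.00419 × 32000 / 9.8 = 13.68 mm
Layer 490–350 hPa: Δp = 140 hPa = 14000 Pa, q̄ = 0.00196 kg/kg → 0.00196 × 14000 / 9.8 = 2.80 mm
PW = 25.29 + 13.68 + 2.80 = 41.77 ≈ 41.8 mm.
Rainfall = ε × PW = 0.34 × 41.8 = 14.2 mm.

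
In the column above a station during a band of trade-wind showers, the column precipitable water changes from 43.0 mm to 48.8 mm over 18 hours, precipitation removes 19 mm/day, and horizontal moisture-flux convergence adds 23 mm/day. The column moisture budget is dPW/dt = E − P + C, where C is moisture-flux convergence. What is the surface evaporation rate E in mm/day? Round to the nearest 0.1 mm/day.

E ≈ 3.7 mm/day

dPW/dt = (48.8 − 43.0) mm / (18/24 day) = +7.733 mm/day.
E = dPW/dt + P − C = (+7.733) + 19 − (23) = 3.7 mm/day.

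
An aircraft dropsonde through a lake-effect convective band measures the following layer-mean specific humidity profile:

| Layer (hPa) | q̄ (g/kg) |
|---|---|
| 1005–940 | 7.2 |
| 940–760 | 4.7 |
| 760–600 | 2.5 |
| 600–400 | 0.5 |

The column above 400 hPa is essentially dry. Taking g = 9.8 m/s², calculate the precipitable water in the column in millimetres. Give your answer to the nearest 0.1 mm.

PW ≈ 18.5 mm

Precipitable water is the column-integrated vapour mass per unit area: PW = (1/g) Σ q̄ Δp, with q in kg/kg and Δp in Pa (1 kg/m² of water = 1 mm).
Layer 1005–940 hPa: Δp = 65 hPa = 6500 Pa, q̄ = 0.0072 kg/kg → 0.0072 × 6500 / 9.8 = 4.78 mm
Layer 940–760 hPa: Δp = 180 hPa = 18000 Pa, q̄ = 0.0047 kg/kg → 0.0047 × 18000 / 9.8 = 8.63 mm
Layer 760–600 hPa: Δp = 160 hPa = 16000 Pa, q̄ = 0.0025 kg/kg → 0.0025 × 16000 / 9.8 = 4.08 mm
Layer 600–400 hPa: Δp = 200 hPa = 20000 Pa, q̄ = 0.0005 kg/kg → 0.0005 × 20000 / 9.8 = 1.02 mm
PW = 4.78 + 8.63 + 4.08 + 1.02 = 18.51 ≈ 18.5 mm.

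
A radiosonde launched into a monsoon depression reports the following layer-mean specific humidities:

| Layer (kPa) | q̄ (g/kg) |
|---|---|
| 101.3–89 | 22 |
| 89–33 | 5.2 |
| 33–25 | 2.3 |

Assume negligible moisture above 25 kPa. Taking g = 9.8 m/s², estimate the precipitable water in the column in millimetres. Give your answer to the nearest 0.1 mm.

PW ≈ 59.2 mm

Precipitable water is the column-integrated vapour mass per unit area: PW = (1/g) Σ q̄ Δp, with q in kg/kg and Δp in Pa (1 kg/m² of water = 1 mm).
Layer 101.3–89 kPa: Δp = 123 hPa = 12300 Pa, q̄ = 0.022 kg/kg → 0.022 × 12300 / 9.8 = 27.61 mm
Layer 89–33 kPa: Δp = 560 hPa = 56000 Pa, q̄ = 0.0052 kg/kg → 0.0052 × 56000 / 9.8 = 29.71 mm
Layer 33–25 kPa: Δp = 80 hPa = 8000 Pa, q̄ = 0.0023 kg/kg → 0.0023 × 8000 / 9.8 = 1.88 mm
PW = 27.61 + 29.71 + 1.88 = 59.20 ≈ 59.2 mm.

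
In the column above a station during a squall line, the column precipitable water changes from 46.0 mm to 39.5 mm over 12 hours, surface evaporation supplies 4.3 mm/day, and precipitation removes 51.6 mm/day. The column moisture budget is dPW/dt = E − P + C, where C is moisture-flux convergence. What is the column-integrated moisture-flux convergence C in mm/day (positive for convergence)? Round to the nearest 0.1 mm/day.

dPW/dt = (39.5 − 46.0) mm / (12/24 day) = -13.000 mm/day.
C = dPW/dt − E + P = (-13.000) − 4.3 + 51.6 = 34.3 mm/day.

C ≈ 34.3 mm/day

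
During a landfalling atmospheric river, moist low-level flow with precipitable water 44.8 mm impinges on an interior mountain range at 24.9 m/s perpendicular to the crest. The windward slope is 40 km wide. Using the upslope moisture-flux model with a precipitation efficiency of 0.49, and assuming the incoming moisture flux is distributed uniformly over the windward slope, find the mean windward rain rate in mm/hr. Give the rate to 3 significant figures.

Incoming column moisture flux per unit ridge length: F = V × PW = 24.9 × 44.8 = 1115.52 mm·m/s.
Spread over the 40 km slope with efficiency ε = 0.49: R = ε·F/W = 0.49 × 1115.52 / 40000 m = 1.367e-02 mm/s.
R = 1.367e-02 × 3600 = 49.2 mm/hr.

R ≈ 49.2 mm/hr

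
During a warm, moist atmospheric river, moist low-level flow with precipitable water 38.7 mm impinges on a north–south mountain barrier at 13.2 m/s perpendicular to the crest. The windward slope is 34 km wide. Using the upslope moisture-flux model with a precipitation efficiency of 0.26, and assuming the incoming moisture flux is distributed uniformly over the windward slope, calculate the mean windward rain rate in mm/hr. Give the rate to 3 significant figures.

R ≈ 14.1 mm/hr

Incoming column moisture flux per unit ridge length: F = V × PW = 13.2 × 38.7 = 510.84 mm·m/s.
Spread over the 34 km slope with efficiency ε = 0.26: R = ε·F/W = 0.26 × 510.84 / 34000 m = 3.906e-03 mm/s.
R = 3.906e-03 × 3600 = 14.1 mm/hr.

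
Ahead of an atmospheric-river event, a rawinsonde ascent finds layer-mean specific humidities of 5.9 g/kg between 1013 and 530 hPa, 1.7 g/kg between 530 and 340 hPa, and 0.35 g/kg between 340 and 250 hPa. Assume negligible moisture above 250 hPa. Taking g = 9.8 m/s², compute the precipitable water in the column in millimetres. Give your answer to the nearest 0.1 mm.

PW ≈ 32.7 mm

Precipitable water is the column-integrated vapour mass per unit area: PW = (1/g) Σ q̄ Δp, with q in kg/kg and Δp in Pa (1 kg/m² of water = 1 mm).
Layer 1013–530 hPa: Δp = 483 hPa = 48300 Pa, q̄ = 0.0059 kg/kg → 0.0059 × 48300 / 9.8 = 29.08 mm
Layer 530–340 hPa: Δp = 190 hPa = 19000 Pa, q̄ = 0.0017 kg/kg → 0.0017 × 19000 / 9.8 = 3.30 mm
Layer 340–250 hPa: Δp = 90 hPa = 9000 Pa, q̄ = 0.00035 kg/kg → 0.00035 × 9000 / 9.8 = 0.32 mm
PW = 29.08 + 3.30 + 0.32 = 32.70 ≈ 32.7 mm.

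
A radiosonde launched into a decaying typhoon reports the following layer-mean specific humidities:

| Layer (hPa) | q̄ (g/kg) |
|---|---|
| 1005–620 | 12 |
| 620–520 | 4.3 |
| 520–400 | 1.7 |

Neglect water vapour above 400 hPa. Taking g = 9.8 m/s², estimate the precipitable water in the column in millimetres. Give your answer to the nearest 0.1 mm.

Precipitable water is the column-integrated vapour mass per unit area: PW = (1/g) Σ q̄ Δp, with q in kg/kg and Δp in Pa (1 kg/m² of water = 1 mm).
Layer 1005–620 hPa: Δp = 385 hPa = 38500 Pa, q̄ = 0.012 kg/kg → 0.012 × 38500 / 9.8 = 47.14 mm
Layer 620–520 hPa: Δp = 100 hPa = 10000 Pa, q̄ = 0.0043 kg/kg → 0.0043 × 10000 / 9.8 = 4.39 mm
Layer 520–400 hPa: Δp = 120 hPa = 12000 Pa, q̄ = 0.0017 kg/kg → 0.0017 × 12000 / 9.8 = 2.08 mm
PW = 47.14 + 4.39 + 2.08 = 53.61 ≈ 53.6 mm.

PW ≈ 53.6 mm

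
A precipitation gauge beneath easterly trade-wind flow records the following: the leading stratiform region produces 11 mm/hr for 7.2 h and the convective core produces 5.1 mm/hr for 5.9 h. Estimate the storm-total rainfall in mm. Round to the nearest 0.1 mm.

Total = Σ Rᵢ Δtᵢ = 11 × 7.2 + 5.1 × 5.9
      = 79.2 + 30.09 = 109.3 mm.

total ≈ 109.3 mm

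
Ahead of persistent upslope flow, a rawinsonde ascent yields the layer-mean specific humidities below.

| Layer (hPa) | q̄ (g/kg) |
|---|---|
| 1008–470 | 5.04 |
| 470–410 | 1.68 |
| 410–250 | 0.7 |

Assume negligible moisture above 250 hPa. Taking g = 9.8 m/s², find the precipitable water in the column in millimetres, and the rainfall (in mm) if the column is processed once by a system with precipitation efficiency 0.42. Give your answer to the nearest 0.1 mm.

Precipitable water is the column-integrated vapour mass per unit area: PW = (1/g) Σ q̄ Δp, with q in kg/kg and Δp in Pa (1 kg/m² of water = 1 mm).
Layer 1008–470 hPa: Δp = 538 hPa = 53800 Pa, q̄ = 0.00504 kg/kg → 0.00504 × 53800 / 9.8 = 27.67 mm
Layer 470–410 hPa: Δp = 60 hPa = 6000 Pa, q̄ = 0.00168 kg/kg → 0.00168 × 6000 / 9.8 = 1.03 mm
Layer 410–250 hPa: Δp = 160 hPa = 16000 Pa, q̄ = 0.0007 kg/kg → 0.0007 × 16000 / 9.8 = 1.14 mm
PW = 27.67 + 1.03 + 1.14 = 29.84 ≈ 29.8 mm.
Rainfall = ε × PW = 0.42 × 29.8 = 12.5 mm.

PW ≈ 29.8 mm; rainfall ≈ 12.5 mm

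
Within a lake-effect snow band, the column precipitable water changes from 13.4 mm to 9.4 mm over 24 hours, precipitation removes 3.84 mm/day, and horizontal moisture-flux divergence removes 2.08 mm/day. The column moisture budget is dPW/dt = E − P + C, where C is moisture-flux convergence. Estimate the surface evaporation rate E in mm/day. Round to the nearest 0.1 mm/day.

E ≈ 1.9 mm/day

dPW/dt = (9.4 − 13.4) mm / (24/24 day) = -4.000 mm/day.
E = dPW/dt + P − C = (-4.000) + 3.84 − (-2.08) = 1.9 mm/day.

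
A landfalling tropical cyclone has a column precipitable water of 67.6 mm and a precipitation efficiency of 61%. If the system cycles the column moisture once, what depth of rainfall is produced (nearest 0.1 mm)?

rainfall ≈ 41.2 mm

Rainfall = ε × PW = 0.61 × 67.6 = 41.2 mm.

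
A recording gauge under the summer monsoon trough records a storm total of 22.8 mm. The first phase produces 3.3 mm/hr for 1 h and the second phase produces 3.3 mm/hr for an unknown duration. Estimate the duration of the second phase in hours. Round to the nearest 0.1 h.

Known phases: 3.3 × 1 = 3.3 mm.
Remaining depth = 22.8 − 3.3 = 19.5 mm.
Duration = 19.5 / 3.3 = 5.9 h.

duration ≈ 5.9 h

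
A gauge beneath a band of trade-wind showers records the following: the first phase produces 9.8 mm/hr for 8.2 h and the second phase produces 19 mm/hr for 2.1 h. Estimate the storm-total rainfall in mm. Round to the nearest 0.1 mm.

Total = Σ Rᵢ Δtᵢ = 9.8 × 8.2 + 19 × 2.1
      = 80.36 + 39.9 = 120.3 mm.

total ≈ 120.3 mm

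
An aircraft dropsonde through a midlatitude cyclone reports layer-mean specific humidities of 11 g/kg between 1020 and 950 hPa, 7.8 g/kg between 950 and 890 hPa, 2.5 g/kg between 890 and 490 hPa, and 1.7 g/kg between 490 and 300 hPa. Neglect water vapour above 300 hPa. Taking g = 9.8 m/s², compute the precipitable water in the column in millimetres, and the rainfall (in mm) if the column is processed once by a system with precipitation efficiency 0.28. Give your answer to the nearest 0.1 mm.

Precipitable water is the column-integrated vapour mass per unit area: PW = (1/g) Σ q̄ Δp, with q in kg/kg and Δp in Pa (1 kg/m² of water = 1 mm).
Layer 1020–950 hPa: Δp = 70 hPa = 7000 Pa, q̄ = 0.011 kg/kg → 0.011 × 7000 / 9.8 = 7.86 mm
Layer 950–890 hPa: Δp = 60 hPa = 6000 Pa, q̄ = 0.0078 kg/kg → 0.0078 × 6000 / 9.8 = 4.78 mm
Layer 890–490 hPa: Δp = 400 hPa = 40000 Pa, q̄ = 0.0025 kg/kg → 0.0025 × 40000 / 9.8 = 10.20 mm
Layer 490–300 hPa: Δp = 190 hPa = 19000 Pa, q̄ = 0.0017 kg/kg → 0.0017 × 19000 / 9.8 = 3.30 mm
PW = 7.86 + 4.78 + 10.20 + 3.30 = 26.14 ≈ 26.1 mm.
Rainfall = ε × PW = 0.28 × 26.1 = 7.3 mm.

PW ≈ 26.1 mm; rainfall ≈ 7.3 mm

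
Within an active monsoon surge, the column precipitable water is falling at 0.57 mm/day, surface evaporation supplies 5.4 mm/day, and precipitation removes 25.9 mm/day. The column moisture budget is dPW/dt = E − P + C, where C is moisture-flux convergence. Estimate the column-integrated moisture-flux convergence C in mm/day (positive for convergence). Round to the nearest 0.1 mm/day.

dPW/dt = -0.57 mm/day.
C = dPW/dt − E + P = (-0.57) − 5.4 + 25.9 = 19.9 mm/day.

C ≈ 19.9 mm/day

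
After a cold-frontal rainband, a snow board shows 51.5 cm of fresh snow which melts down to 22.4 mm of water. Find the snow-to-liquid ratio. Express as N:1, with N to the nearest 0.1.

ratio ≈ 23.0

Ratio = snow depth / SWE = 515 mm / 22.4 mm = 23.0, i.e. 23.0:1.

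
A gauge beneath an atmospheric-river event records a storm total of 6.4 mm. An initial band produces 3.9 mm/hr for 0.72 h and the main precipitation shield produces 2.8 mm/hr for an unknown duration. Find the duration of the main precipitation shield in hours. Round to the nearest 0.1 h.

duration ≈ 1.3 h

Known phases: 3.9 × 0.72 = 2.808 mm.
Remaining depth = 6.4 − 2.808 = 3.592 mm.
Duration = 3.592 / 2.8 = 1.3 h.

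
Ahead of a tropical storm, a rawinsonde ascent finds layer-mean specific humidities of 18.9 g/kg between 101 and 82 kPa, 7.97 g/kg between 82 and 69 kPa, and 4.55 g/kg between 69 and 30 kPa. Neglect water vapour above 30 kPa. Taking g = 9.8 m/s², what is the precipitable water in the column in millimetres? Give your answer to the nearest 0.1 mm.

Precipitable water is the column-integrated vapour mass per unit area: PW = (1/g) Σ q̄ Δp, with q in kg/kg and Δp in Pa (1 kg/m² of water = 1 mm).
Layer 101–82 kPa: Δp = 190 hPa = 19000 Pa, q̄ = 0.0189 kg/kg → 0.0189 × 19000 / 9.8 = 36.64 mm
Layer 82–69 kPa: Δp = 130 hPa = 13000 Pa, q̄ = 0.00797 kg/kg → 0.00797 × 13000 / 9.8 = 10.57 mm
Layer 69–30 kPa: Δp = 390 hPa = 39000 Pa, q̄ = 0.00455 kg/kg → 0.00455 × 39000 / 9.8 = 18.11 mm
PW = 36.64 + 10.57 + 18.11 = 65.32 ≈ 65.3 mm.

PW ≈ 65.3 mm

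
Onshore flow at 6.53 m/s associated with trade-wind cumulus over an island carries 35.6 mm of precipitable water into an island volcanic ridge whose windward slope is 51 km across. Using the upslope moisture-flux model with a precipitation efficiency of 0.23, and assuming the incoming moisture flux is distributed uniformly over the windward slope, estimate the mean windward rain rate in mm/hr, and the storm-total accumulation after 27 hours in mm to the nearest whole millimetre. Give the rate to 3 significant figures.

R ≈ 3.77 mm/hr; total ≈ 102 mm

Incoming column moisture flux per unit ridge length: F = V × PW = 6.53 × 35.6 = 232.468 mm·m/s.
Spread over the 51 km slope with efficiency ε = 0.23: R = ε·F/W = 0.23 × 232.468 / 51000 m = 1.048e-03 mm/s.
R = 1.048e-03 × 3600 = 3.77 mm/hr.
Over 27 h: total = 3.77 × 27 = 101.79 ≈ 102 mm.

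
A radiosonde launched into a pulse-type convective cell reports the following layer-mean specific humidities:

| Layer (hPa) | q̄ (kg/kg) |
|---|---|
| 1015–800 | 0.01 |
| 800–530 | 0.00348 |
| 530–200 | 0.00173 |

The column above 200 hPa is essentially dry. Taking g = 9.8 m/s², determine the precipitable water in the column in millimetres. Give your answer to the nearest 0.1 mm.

PW ≈ 37.4 mm

Precipitable water is the column-integrated vapour mass per unit area: PW = (1/g) Σ q̄ Δp, with q in kg/kg and Δp in Pa (1 kg/m² of water = 1 mm).
Layer 1015–800 hPa: Δp = 215 hPa = 21500 Pa, q̄ = 0.01 kg/kg → 0.01 × 21500 / 9.8 = 21.94 mm
Layer 800–530 hPa: Δp = 270 hPa = 27000 Pa, q̄ = 0.00348 kg/kg → 0.00348 × 27000 / 9.8 = 9.59 mm
Layer 530–200 hPa: Δp = 330 hPa = 33000 Pa, q̄ = 0.00173 kg/kg → 0.00173 × 33000 / 9.8 = 5.83 mm
PW = 21.94 + 9.59 + 5.83 = 37.36 ≈ 37.4 mm.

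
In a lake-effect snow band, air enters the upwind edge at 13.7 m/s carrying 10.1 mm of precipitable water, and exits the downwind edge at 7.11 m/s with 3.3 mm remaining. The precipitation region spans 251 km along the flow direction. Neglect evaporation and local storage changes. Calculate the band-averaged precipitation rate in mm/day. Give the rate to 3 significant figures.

Column moisture flux per unit crosswind length is F = V × PW.
Inflow: F_in = 13.7 × 10.1 = 138.37 mm·m/s
Outflow: F_out = 7.11 × 3.3 = 23.463 mm·m/s
Steady-state rate R = (F_in − F_out)/L = (138.37 − 23.463) / 251000 m = 4.578e-04 mm/s.
R = 4.578e-04 × 3600 × 24 = 39.6 mm/day.

R ≈ 39.6 mm/day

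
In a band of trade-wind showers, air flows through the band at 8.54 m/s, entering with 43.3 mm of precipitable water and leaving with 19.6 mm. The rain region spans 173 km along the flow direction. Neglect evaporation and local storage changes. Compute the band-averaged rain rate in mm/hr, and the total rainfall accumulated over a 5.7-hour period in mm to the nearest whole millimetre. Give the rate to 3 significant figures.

Column moisture flux per unit crosswind length is F = V × PW.
Inflow: F_in = 8.54 × 43.3 = 369.782 mm·m/s
Outflow: F_out = 8.54 × 19.6 = 167.384 mm·m/s
Steady-state rate R = (F_in − F_out)/L = (369.782 − 167.384) / 173000 m = 1.170e-03 mm/s.
R = 1.170e-03 × 3600 = 4.21 mm/hr.
Over 5.7 h: total = 4.21 × 5.7 = 23.997 ≈ 24 mm.

R ≈ 4.21 mm/hr; total ≈ 24 mm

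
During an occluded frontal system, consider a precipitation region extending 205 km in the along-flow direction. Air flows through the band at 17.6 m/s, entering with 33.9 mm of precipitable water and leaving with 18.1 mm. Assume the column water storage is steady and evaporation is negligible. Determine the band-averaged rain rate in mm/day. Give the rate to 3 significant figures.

R ≈ 117 mm/day

Column moisture flux per unit crosswind length is F = V × PW.
Inflow: F_in = 17.6 × 33.9 = 596.64 mm·m/s
Outflow: F_out = 17.6 × 18.1 = 318.56 mm·m/s
Steady-state rate R = (F_in − F_out)/L = (596.64 − 318.56) / 205000 m = 1.356e-03 mm/s.
R = 1.356e-03 × 3600 × 24 = 117 mm/day.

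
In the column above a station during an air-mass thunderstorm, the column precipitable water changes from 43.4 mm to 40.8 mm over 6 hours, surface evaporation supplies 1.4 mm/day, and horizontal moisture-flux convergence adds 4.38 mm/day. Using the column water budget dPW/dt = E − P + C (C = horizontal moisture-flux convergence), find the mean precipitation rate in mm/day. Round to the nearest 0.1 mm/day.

dPW/dt = (40.8 − 43.4) mm / (6/24 day) = -10.400 mm/day.
P = E + C − dPW/dt = 1.4 + (4.38) − (-10.400) = 16.2 mm/day.

P ≈ 16.2 mm/day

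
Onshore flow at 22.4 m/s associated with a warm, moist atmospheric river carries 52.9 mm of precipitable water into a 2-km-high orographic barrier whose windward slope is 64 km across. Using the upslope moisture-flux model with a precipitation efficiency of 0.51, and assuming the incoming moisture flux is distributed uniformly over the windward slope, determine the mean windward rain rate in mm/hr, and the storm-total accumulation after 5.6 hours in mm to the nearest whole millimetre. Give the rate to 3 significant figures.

Incoming column moisture flux per unit ridge length: F = V × PW = 22.4 × 52.9 = 1184.96 mm·m/s.
Spread over the 64 km slope with efficiency ε = 0.51: R = ε·F/W = 0.51 × 1184.96 / 64000 m = 9.443e-03 mm/s.
R = 9.443e-03 × 3600 = 34.0 mm/hr.
Over 5.6 h: total = 34.0 × 5.6 = 190.4 ≈ 190 mm.

R ≈ 34.0 mm/hr; total ≈ 190 mm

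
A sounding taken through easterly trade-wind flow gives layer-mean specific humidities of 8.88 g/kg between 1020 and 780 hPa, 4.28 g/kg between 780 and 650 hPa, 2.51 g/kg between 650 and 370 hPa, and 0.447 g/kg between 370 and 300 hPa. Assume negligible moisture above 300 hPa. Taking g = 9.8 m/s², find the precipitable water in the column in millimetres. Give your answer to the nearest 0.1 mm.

Precipitable water is the column-integrated vapour mass per unit area: PW = (1/g) Σ q̄ Δp, with q in kg/kg and Δp in Pa (1 kg/m² of water = 1 mm).
Layer 1020–780 hPa: Δp = 240 hPa = 24000 Pa, q̄ = 0.00888 kg/kg → 0.00888 × 24000 / 9.8 = 21.75 mm
Layer 780–650 hPa: Δp = 130 hPa = 13000 Pa, q̄ = 0.00428 kg/kg → 0.00428 × 13000 / 9.8 = 5.68 mm
Layer 650–370 hPa: Δp = 280 hPa = 28000 Pa, q̄ = 0.00251 kg/kg → 0.00251 × 28000 / 9.8 = 7.17 mm
Layer 370–300 hPa: Δp = 70 hPa = 7000 Pa, q̄ = 0.000447 kg/kg → 0.000447 × 7000 / 9.8 = 0.32 mm
PW = 21.75 + 5.68 + 7.17 + 0.32 = 34.92 ≈ 34.9 mm.

PW ≈ 34.9 mm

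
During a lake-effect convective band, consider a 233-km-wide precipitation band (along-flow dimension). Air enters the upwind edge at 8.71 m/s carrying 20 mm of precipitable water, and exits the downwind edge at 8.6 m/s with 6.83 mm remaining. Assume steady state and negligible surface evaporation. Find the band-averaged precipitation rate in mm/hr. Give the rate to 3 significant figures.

R ≈ 1.78 mm/hr

Column moisture flux per unit crosswind length is F = V × PW.
Inflow: F_in = 8.71 × 20 = 174.2 mm·m/s
Outflow: F_out = 8.6 × 6.83 = 58.738 mm·m/s
Steady-state rate R = (F_in − F_out)/L = (174.2 − 58.738) / 233000 m = 4.955e-04 mm/s.
R = 4.955e-04 × 3600 = 1.78 mm/hr.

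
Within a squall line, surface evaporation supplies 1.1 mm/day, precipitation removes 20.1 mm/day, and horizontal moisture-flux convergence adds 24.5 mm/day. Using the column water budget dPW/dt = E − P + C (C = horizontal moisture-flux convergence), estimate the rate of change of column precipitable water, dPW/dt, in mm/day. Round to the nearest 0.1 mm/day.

dPW/dt ≈ 5.5 mm/day

dPW/dt = E − P + C = 1.1 − 20.1 + (24.5) = 5.5 mm/day.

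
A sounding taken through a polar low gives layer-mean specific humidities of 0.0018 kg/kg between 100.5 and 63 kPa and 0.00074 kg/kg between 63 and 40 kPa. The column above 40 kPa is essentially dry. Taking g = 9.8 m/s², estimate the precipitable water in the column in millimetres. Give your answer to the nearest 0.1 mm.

Precipitable water is the column-integrated vapour mass per unit area: PW = (1/g) Σ q̄ Δp, with q in kg/kg and Δp in Pa (1 kg/m² of water = 1 mm).
Layer 100.5–63 kPa: Δp = 375 hPa = 37500 Pa, q̄ = 0.0018 kg/kg → 0.0018 × 37500 / 9.8 = 6.89 mm
Layer 63–40 kPa: Δp = 230 hPa = 23000 Pa, q̄ = 0.00074 kg/kg → 0.00074 × 23000 / 9.8 = 1.74 mm
PW = 6.89 + 1.74 = 8.63 ≈ 8.6 mm.

PW ≈ 8.6 mm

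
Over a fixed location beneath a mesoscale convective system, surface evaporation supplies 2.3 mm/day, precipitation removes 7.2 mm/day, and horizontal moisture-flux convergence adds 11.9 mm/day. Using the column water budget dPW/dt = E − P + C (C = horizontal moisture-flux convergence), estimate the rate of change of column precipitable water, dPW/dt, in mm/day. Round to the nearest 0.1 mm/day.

dPW/dt ≈ 7.0 mm/day

dPW/dt = E − P + C = 2.3 − 7.2 + (11.9) = 7.0 mm/day.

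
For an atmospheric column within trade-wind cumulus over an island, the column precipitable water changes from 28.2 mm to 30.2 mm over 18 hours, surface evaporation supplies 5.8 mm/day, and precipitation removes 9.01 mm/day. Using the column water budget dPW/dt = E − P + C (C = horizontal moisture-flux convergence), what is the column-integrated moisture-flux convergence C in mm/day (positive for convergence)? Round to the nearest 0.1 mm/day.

C ≈ 5.9 mm/day

dPW/dt = (30.2 − 28.2) mm / (18/24 day) = +2.667 mm/day.
C = dPW/dt − E + P = (+2.667) − 5.8 + 9.01 = 5.9 mm/day.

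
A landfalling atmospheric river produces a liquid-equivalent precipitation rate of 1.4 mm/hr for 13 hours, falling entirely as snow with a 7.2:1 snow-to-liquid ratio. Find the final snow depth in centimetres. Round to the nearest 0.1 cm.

Liquid-equivalent depth = 1.4 × 13 = 18.2 mm.
Snow depth = 18.2 mm × 7.2 = 131.04 mm = 13.1 cm.

snow depth ≈ 13.1 cm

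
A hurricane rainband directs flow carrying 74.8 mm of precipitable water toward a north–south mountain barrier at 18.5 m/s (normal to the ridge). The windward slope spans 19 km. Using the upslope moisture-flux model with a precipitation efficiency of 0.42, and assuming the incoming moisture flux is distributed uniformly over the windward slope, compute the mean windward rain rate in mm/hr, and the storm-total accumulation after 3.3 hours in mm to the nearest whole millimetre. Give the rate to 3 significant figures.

R ≈ 110 mm/hr; total ≈ 363 mm

Incoming column moisture flux per unit ridge length: F = V × PW = 18.5 × 74.8 = 1383.8 mm·m/s.
Spread over the 19 km slope with efficiency ε = 0.42: R = ε·F/W = 0.42 × 1383.8 / 19000 m = 3.059e-02 mm/s.
R = 3.059e-02 × 3600 = 110 mm/hr.
Over 3.3 h: total = 110 × 3.3 = 363 mm.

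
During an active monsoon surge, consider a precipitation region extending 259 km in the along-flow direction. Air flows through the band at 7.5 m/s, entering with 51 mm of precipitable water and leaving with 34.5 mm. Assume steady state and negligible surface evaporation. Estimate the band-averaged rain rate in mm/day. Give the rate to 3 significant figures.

Column moisture flux per unit crosswind length is F = V × PW.
Inflow: F_in = 7.5 × 51 = 382.5 mm·m/s
Outflow: F_out = 7.5 × 34.5 = 258.75 mm·m/s
Steady-state rate R = (F_in − F_out)/L = (382.5 − 258.75) / 259000 m = 4.778e-04 mm/s.
R = 4.778e-04 × 3600 × 24 = 41.3 mm/day.

R ≈ 41.3 mm/day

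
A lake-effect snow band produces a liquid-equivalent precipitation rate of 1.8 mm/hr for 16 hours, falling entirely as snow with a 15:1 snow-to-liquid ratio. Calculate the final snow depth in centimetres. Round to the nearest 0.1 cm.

Liquid-equivalent depth = 1.8 × 16 = 28.8 mm.
Snow depth = 28.8 mm × 15 = 432 mm = 43.2 cm.

snow depth ≈ 43.2 cm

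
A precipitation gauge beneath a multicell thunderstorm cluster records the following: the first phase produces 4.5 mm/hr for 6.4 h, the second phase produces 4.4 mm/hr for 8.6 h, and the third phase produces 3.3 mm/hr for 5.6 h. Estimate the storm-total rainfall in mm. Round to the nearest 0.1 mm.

total ≈ 85.1 mm

Total = Σ Rᵢ Δtᵢ = 4.5 × 6.4 + 4.4 × 8.6 + 3.3 × 5.6
      = 28.8 + 37.84 + 18.48 = 85.1 mm.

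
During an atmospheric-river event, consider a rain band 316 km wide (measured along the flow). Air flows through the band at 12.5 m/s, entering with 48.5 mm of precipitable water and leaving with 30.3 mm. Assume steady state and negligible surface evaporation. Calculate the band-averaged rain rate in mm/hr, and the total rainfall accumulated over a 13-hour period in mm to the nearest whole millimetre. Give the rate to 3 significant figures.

R ≈ 2.59 mm/hr; total ≈ 34 mm

Column moisture flux per unit crosswind length is F = V × PW.
Inflow: F_in = 12.5 × 48.5 = 606.25 mm·m/s
Outflow: F_out = 12.5 × 30.3 = 378.75 mm·m/s
Steady-state rate R = (F_in − F_out)/L = (606.25 − 378.75) / 316000 m = 7.199e-04 mm/s.
R = 7.199e-04 × 3600 = 2.59 mm/hr.
Over 13 h: total = 2.59 × 13 = 33.67 ≈ 34 mm.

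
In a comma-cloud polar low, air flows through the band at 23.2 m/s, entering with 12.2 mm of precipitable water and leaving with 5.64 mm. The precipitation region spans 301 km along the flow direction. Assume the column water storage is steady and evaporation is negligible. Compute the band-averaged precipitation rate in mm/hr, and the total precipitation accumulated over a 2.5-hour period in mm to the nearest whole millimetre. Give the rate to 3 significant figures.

R ≈ 1.82 mm/hr; total ≈ 5 mm

Column moisture flux per unit crosswind length is F = V × PW.
Inflow: F_in = 23.2 × 12.2 = 283.04 mm·m/s
Outflow: F_out = 23.2 × 5.64 = 130.848 mm·m/s
Steady-state rate R = (F_in − F_out)/L = (283.04 − 130.848) / 301000 m = 5.056e-04 mm/s.
R = 5.056e-04 × 3600 = 1.82 mm/hr.
Over 2.5 h: total = 1.82 × 2.5 = 4.55 ≈ 5 mm.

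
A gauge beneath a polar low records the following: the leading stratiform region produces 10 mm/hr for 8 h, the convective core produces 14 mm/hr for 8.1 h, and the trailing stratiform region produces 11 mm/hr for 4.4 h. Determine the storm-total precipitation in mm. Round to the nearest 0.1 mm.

total ≈ 241.8 mm

Total = Σ Rᵢ Δtᵢ = 10 × 8 + 14 × 8.1 + 11 × 4.4
      = 80 + 113.4 + 48.4 = 241.8 mm.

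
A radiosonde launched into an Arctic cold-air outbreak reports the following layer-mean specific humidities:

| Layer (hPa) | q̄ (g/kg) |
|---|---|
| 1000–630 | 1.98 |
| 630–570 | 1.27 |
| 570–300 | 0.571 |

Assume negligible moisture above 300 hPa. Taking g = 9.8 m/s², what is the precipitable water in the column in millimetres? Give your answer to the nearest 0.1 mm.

Precipitable water is the column-integrated vapour mass per unit area: PW = (1/g) Σ q̄ Δp, with q in kg/kg and Δp in Pa (1 kg/m² of water = 1 mm).
Layer 1000–630 hPa: Δp = 370 hPa = 37000 Pa, q̄ = 0.00198 kg/kg → 0.00198 × 37000 / 9.8 = 7.48 mm
Layer 630–570 hPa: Δp = 60 hPa = 6000 Pa, q̄ = 0.00127 kg/kg → 0.00127 × 6000 / 9.8 = 0.78 mm
Layer 570–300 hPa: Δp = 270 hPa = 27000 Pa, q̄ = 0.000571 kg/kg → 0.000571 × 27000 / 9.8 = 1.57 mm
PW = 7.48 + 0.78 + 1.57 = 9.83 ≈ 9.8 mm.

PW ≈ 9.8 mm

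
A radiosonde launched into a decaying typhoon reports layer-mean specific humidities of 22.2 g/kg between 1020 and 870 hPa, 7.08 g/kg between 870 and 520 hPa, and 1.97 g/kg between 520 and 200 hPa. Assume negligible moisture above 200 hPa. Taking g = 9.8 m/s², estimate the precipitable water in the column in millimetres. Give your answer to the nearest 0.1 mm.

PW ≈ 65.7 mm

Precipitable water is the column-integrated vapour mass per unit area: PW = (1/g) Σ q̄ Δp, with q in kg/kg and Δp in Pa (1 kg/m² of water = 1 mm).
Layer 1020–870 hPa: Δp = 150 hPa = 15000 Pa, q̄ = 0.0222 kg/kg → 0.0222 × 15000 / 9.8 = 33.98 mm
Layer 870–520 hPa: Δp = 350 hPa = 35000 Pa, q̄ = 0.00708 kg/kg → 0.00708 × 35000 / 9.8 = 25.29 mm
Layer 520–200 hPa: Δp = 320 hPa = 32000 Pa, q̄ = 0.00197 kg/kg → 0.00197 × 32000 / 9.8 = 6.43 mm
PW = 33.98 + 25.29 + 6.43 = 65.70 ≈ 65.7 mm.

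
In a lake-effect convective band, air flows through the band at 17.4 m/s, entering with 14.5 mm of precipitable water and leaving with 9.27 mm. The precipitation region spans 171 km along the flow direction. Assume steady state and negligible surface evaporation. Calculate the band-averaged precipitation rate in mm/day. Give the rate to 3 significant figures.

Column moisture flux per unit crosswind length is F = V × PW.
Inflow: F_in = 17.4 × 14.5 = 252.3 mm·m/s
Outflow: F_out = 17.4 × 9.27 = 161.298 mm·m/s
Steady-state rate R = (F_in − F_out)/L = (252.3 − 161.298) / 171000 m = 5.322e-04 mm/s.
R = 5.322e-04 × 3600 × 24 = 46.0 mm/day.

R ≈ 46.0 mm/day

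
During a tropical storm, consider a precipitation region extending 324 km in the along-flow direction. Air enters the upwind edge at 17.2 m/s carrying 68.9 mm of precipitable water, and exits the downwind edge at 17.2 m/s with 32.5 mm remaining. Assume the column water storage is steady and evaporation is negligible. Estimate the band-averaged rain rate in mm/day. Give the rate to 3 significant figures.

R ≈ 167 mm/day

Column moisture flux per unit crosswind length is F = V × PW.
Inflow: F_in = 17.2 × 68.9 = 1185.08 mm·m/s
Outflow: F_out = 17.2 × 32.5 = 559 mm·m/s
Steady-state rate R = (F_in − F_out)/L = (1185.08 − 559) / 324000 m = 1.932e-03 mm/s.
R = 1.932e-03 × 3600 × 24 = 167 mm/day.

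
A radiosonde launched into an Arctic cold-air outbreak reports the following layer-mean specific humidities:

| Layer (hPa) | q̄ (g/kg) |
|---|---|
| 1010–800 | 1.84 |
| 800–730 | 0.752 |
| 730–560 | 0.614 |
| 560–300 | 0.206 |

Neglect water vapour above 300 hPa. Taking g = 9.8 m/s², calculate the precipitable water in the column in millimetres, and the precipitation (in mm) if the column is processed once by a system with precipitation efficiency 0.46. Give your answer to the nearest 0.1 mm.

Precipitable water is the column-integrated vapour mass per unit area: PW = (1/g) Σ q̄ Δp, with q in kg/kg and Δp in Pa (1 kg/m² of water = 1 mm).
Layer 1010–800 hPa: Δp = 210 hPa = 21000 Pa, q̄ = 0.00184 kg/kg → 0.00184 × 21000 / 9.8 = 3.94 mm
Layer 800–730 hPa: Δp = 70 hPa = 7000 Pa, q̄ = 0.000752 kg/kg → 0.000752 × 7000 / 9.8 = 0.54 mm
Layer 730–560 hPa: Δp = 170 hPa = 17000 Pa, q̄ = 0.000614 kg/kg → 0.000614 × 17000 / 9.8 = 1.07 mm
Layer 560–300 hPa: Δp = 260 hPa = 26000 Pa, q̄ = 0.000206 kg/kg → 0.000206 × 26000 / 9.8 = 0.55 mm
PW = 3.94 + 0.54 + 1.07 + 0.55 = 6.10 ≈ 6.1 mm.
Precipitation = ε × PW = 0.46 × 6.1 = 2.8 mm.

PW ≈ 6.1 mm; precipitation ≈ 2.8 mm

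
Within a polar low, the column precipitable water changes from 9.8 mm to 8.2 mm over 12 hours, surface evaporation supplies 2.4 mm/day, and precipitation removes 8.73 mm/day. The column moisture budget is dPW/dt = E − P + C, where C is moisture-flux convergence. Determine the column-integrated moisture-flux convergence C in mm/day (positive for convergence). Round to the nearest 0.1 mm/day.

C ≈ 3.1 mm/day

dPW/dt = (8.2 − 9.8) mm / (12/24 day) = -3.200 mm/day.
C = dPW/dt − E + P = (-3.200) − 2.4 + 8.73 = 3.1 mm/day.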